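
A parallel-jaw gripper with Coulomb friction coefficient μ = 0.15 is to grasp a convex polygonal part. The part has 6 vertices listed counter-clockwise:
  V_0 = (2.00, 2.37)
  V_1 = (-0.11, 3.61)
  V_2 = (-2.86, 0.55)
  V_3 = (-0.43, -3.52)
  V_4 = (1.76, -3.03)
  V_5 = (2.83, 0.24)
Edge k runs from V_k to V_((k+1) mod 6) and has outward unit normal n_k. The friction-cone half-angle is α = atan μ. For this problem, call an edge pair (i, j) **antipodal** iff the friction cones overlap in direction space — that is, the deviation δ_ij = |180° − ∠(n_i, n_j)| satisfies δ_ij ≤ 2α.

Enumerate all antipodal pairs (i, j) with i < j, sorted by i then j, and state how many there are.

count = 1; pairs: (2,5)

α = atan 0.15 = 8.53°;  2α = 17.06°
n_0 = (+0.5067, +0.8621)
n_1 = (-0.7438, +0.6684)
n_2 = (-0.8586, -0.5126)
n_3 = (+0.2183, -0.9759)
n_4 = (+0.9504, -0.3110)
n_5 = (+0.9318, +0.3631)
  (0,1): δ = 101.50°  ·
  (0,2): δ = 28.72°  ·
  (0,3): δ = 43.05°  ·
  (0,4): δ = 102.32°  ·
  (0,5): δ = 141.73°  ·
  (1,2): δ = 107.21°  ·
  (1,3): δ = 35.44°  ·
  (1,4): δ = 23.83°  ·
  (1,5): δ = 63.24°  ·
  (2,3): δ = 108.23°  ·
  (2,4): δ = 48.96°  ·
  (2,5): δ = 9.55°  ✓
  (3,4): δ = 120.73°  ·
  (3,5): δ = 81.32°  ·
  (4,5): δ = 140.59°  ·
antipodal pairs: 1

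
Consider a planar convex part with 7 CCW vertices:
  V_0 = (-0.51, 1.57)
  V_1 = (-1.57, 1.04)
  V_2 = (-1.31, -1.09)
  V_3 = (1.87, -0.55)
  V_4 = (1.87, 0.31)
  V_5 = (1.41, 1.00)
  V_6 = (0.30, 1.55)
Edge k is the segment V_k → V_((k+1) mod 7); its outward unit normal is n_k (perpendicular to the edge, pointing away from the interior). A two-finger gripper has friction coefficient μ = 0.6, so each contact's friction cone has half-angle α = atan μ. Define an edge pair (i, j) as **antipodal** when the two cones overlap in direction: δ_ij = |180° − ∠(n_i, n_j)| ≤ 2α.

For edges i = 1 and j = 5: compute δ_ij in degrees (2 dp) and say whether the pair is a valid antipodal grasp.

α = atan 0.6 = 30.96°;  2α = 61.93°
edge 1: e_1 = (+0.26, -2.13);  n_1 = (-0.9926, -0.1212)
edge 5: e_5 = (-1.11, +0.55);  n_5 = (+0.4440, +0.8960)
∠(n_1, n_5) = 123.32°
δ = |180° − 123.32°| = 56.68°
56.68° ≤ 2α = 61.93°  →  valid

δ = 56.68°, valid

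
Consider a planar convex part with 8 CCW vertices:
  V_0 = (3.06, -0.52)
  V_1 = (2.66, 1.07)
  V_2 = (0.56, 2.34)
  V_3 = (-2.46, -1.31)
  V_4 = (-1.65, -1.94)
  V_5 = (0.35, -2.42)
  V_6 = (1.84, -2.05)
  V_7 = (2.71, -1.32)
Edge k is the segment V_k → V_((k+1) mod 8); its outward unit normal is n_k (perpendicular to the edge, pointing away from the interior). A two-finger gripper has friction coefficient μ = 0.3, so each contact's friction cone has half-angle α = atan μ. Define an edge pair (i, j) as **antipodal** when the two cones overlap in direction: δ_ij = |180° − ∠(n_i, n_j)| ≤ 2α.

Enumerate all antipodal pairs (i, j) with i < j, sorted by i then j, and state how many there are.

count = 4; pairs: (1,3), (1,4), (2,6), (2,7)

α = atan 0.3 = 16.70°;  2α = 33.40°
n_0 = (+0.9698, +0.2440)
n_1 = (+0.5175, +0.8557)
n_2 = (-0.7705, +0.6375)
n_3 = (-0.6139, -0.7894)
n_4 = (-0.2334, -0.9724)
n_5 = (+0.2410, -0.9705)
n_6 = (+0.6428, -0.7661)
n_7 = (+0.9162, -0.4008)
  (0,1): δ = 135.28°  ·
  (0,2): δ = 53.73°  ·
  (0,3): δ = 38.00°  ·
  (0,4): δ = 62.38°  ·
  (0,5): δ = 89.82°  ·
  (0,6): δ = 115.88°  ·
  (0,7): δ = 142.25°  ·
  (1,2): δ = 98.44°  ·
  (1,3): δ = 6.71°  ✓
  (1,4): δ = 17.67°  ✓
  (1,5): δ = 45.11°  ·
  (1,6): δ = 71.16°  ·
  (1,7): δ = 97.53°  ·
  (2,3): δ = 88.27°  ·
  (2,4): δ = 63.89°  ·
  (2,5): δ = 36.45°  ·
  (2,6): δ = 10.40°  ✓
  (2,7): δ = 15.97°  ✓
  (3,4): δ = 155.62°  ·
  (3,5): δ = 128.18°  ·
  (3,6): δ = 102.13°  ·
  (3,7): δ = 75.75°  ·
  (4,5): δ = 152.56°  ·
  (4,6): δ = 126.50°  ·
  (4,7): δ = 100.13°  ·
  (5,6): δ = 153.95°  ·
  (5,7): δ = 127.58°  ·
  (6,7): δ = 153.63°  ·
antipodal pairs: 4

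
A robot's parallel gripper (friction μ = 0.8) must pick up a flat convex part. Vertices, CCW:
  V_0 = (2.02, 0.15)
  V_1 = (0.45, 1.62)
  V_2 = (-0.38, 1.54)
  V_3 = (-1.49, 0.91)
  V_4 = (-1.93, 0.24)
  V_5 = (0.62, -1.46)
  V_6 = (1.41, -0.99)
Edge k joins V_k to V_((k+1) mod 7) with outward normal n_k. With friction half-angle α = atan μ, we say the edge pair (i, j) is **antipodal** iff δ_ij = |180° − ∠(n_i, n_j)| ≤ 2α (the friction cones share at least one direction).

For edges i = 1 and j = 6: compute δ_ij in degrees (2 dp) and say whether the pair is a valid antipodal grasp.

α = atan 0.8 = 38.66°;  2α = 77.32°
edge 1: e_1 = (-0.83, -0.08);  n_1 = (-0.0959, +0.9954)
edge 6: e_6 = (+0.61, +1.14);  n_6 = (+0.8817, -0.4718)
∠(n_1, n_6) = 123.66°
δ = |180° − 123.66°| = 56.34°
56.34° ≤ 2α = 77.32°  →  valid

δ = 56.34°, valid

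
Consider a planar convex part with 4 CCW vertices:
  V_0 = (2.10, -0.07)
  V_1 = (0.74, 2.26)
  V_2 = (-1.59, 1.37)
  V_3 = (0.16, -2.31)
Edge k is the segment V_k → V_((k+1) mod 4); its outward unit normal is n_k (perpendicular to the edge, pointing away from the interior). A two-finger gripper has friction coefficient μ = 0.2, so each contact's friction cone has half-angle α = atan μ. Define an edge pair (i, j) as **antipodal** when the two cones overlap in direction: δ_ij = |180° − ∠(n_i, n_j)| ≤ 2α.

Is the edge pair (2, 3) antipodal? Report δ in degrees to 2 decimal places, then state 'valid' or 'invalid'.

α = atan 0.2 = 11.31°;  2α = 22.62°
edge 2: e_2 = (+1.75, -3.68);  n_2 = (-0.9031, -0.4295)
edge 3: e_3 = (+1.94, +2.24);  n_3 = (+0.7559, -0.6547)
∠(n_2, n_3) = 113.67°
δ = |180° − 113.67°| = 66.33°
66.33° > 2α = 22.62°  →  invalid

δ = 66.33°, invalid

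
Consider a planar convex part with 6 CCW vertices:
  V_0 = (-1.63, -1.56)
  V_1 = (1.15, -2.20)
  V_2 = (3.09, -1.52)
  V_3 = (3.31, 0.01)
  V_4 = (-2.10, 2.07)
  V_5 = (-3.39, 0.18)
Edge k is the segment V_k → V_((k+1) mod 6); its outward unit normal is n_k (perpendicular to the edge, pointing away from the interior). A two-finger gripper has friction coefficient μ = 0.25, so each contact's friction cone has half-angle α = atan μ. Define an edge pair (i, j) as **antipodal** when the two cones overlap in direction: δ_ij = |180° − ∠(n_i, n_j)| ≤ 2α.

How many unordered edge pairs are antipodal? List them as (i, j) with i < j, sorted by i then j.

α = atan 0.25 = 14.04°;  2α = 28.07°
n_0 = (-0.2243, -0.9745)
n_1 = (+0.3308, -0.9437)
n_2 = (+0.9898, -0.1423)
n_3 = (+0.3559, +0.9345)
n_4 = (-0.8259, +0.5637)
n_5 = (-0.7031, -0.7111)
  (0,1): δ = 147.72°  ·
  (0,2): δ = 85.22°  ·
  (0,3): δ = 7.88°  ✓
  (0,4): δ = 68.65°  ·
  (0,5): δ = 148.29°  ·
  (1,2): δ = 117.50°  ·
  (1,3): δ = 40.16°  ·
  (1,4): δ = 36.37°  ·
  (1,5): δ = 116.01°  ·
  (2,3): δ = 102.66°  ·
  (2,4): δ = 26.13°  ✓
  (2,5): δ = 53.51°  ·
  (3,4): δ = 103.47°  ·
  (3,5): δ = 23.83°  ✓
  (4,5): δ = 100.36°  ·
antipodal pairs: 3

count = 3; pairs: (0,3), (2,4), (3,5)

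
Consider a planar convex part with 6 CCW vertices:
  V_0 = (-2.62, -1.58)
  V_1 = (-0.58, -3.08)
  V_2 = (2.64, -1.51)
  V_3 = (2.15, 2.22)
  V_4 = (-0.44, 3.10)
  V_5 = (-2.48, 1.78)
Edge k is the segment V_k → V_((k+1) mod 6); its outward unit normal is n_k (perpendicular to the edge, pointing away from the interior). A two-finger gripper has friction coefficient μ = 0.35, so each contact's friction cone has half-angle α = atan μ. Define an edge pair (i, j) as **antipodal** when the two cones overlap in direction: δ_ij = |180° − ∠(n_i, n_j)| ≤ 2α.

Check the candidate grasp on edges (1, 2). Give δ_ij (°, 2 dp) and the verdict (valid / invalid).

δ = 108.51°, invalid

α = atan 0.35 = 19.29°;  2α = 38.58°
edge 1: e_1 = (+3.22, +1.57);  n_1 = (+0.4383, -0.8988)
edge 2: e_2 = (-0.49, +3.73);  n_2 = (+0.9915, +0.1302)
∠(n_1, n_2) = 71.49°
δ = |180° − 71.49°| = 108.51°
108.51° > 2α = 38.58°  →  invalid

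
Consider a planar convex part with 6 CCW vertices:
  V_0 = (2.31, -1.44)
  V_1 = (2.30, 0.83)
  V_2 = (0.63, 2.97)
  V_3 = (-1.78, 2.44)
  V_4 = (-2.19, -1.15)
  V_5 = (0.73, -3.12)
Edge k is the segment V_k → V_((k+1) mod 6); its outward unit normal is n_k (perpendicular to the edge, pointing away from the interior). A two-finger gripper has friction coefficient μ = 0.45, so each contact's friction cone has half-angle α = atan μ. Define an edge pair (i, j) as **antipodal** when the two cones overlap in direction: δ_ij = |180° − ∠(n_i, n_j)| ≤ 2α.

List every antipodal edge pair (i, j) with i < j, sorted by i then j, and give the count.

count = 6; pairs: (0,3), (1,3), (1,4), (2,4), (2,5), (3,5)

α = atan 0.45 = 24.23°;  2α = 48.46°
n_0 = (+1.0000, +0.0044)
n_1 = (+0.7884, +0.6152)
n_2 = (-0.2148, +0.9767)
n_3 = (-0.9935, +0.1135)
n_4 = (-0.5593, -0.8290)
n_5 = (+0.7285, -0.6851)
  (0,1): δ = 142.28°  ·
  (0,2): δ = 77.85°  ·
  (0,3): δ = 6.77°  ✓
  (0,4): δ = 55.74°  ·
  (0,5): δ = 136.50°  ·
  (1,2): δ = 115.56°  ·
  (1,3): δ = 44.48°  ✓
  (1,4): δ = 18.03°  ✓
  (1,5): δ = 98.79°  ·
  (2,3): δ = 108.92°  ·
  (2,4): δ = 46.41°  ✓
  (2,5): δ = 34.35°  ✓
  (3,4): δ = 117.49°  ·
  (3,5): δ = 36.73°  ✓
  (4,5): δ = 99.24°  ·
antipodal pairs: 6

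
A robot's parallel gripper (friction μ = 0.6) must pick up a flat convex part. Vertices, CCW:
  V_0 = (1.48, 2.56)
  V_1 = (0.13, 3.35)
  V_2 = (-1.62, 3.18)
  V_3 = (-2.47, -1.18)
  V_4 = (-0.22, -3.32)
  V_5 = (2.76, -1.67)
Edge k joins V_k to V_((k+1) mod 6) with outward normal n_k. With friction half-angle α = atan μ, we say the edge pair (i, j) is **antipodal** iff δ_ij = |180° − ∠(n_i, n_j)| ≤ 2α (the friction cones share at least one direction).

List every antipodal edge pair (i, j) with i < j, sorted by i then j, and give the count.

count = 7; pairs: (0,3), (0,4), (1,3), (1,4), (2,4), (2,5), (3,5)

α = atan 0.6 = 30.96°;  2α = 61.93°
n_0 = (+0.5051, +0.8631)
n_1 = (-0.0967, +0.9953)
n_2 = (-0.9815, +0.1914)
n_3 = (-0.6892, -0.7246)
n_4 = (+0.4844, -0.8748)
n_5 = (+0.9571, +0.2896)
  (0,1): δ = 144.12°  ·
  (0,2): δ = 70.70°  ·
  (0,3): δ = 13.23°  ✓
  (0,4): δ = 59.31°  ✓
  (0,5): δ = 137.17°  ·
  (1,2): δ = 106.58°  ·
  (1,3): δ = 49.11°  ✓
  (1,4): δ = 23.42°  ✓
  (1,5): δ = 101.29°  ·
  (2,3): δ = 122.53°  ·
  (2,4): δ = 50.00°  ✓
  (2,5): δ = 27.87°  ✓
  (3,4): δ = 107.46°  ·
  (3,5): δ = 29.60°  ✓
  (4,5): δ = 102.14°  ·
antipodal pairs: 7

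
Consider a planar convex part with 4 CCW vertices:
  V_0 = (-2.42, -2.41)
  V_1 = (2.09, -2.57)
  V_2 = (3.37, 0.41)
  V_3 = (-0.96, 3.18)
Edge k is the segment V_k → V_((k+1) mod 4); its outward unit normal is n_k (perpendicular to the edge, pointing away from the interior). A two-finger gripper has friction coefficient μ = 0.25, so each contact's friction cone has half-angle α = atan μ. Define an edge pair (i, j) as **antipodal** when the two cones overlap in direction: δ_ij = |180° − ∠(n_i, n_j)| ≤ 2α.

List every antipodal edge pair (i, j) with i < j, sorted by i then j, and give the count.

count = 1; pairs: (1,3)

α = atan 0.25 = 14.04°;  2α = 28.07°
n_0 = (-0.0355, -0.9994)
n_1 = (+0.9188, -0.3947)
n_2 = (+0.5389, +0.8424)
n_3 = (-0.9675, +0.2527)
  (0,1): δ = 111.21°  ·
  (0,2): δ = 30.58°  ·
  (0,3): δ = 77.39°  ·
  (1,2): δ = 99.36°  ·
  (1,3): δ = 8.61°  ✓
  (2,3): δ = 72.03°  ·
antipodal pairs: 1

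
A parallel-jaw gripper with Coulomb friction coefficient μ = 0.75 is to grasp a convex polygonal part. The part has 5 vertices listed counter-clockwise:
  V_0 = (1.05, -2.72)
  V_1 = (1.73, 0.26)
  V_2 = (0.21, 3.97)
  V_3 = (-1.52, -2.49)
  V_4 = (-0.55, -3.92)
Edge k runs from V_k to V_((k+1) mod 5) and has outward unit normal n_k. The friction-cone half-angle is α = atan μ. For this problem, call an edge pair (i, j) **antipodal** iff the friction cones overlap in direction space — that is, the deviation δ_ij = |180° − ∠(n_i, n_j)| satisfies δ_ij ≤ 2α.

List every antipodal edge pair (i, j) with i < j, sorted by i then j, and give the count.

count = 5; pairs: (0,2), (0,3), (1,2), (1,3), (2,4)

α = atan 0.75 = 36.87°;  2α = 73.74°
n_0 = (+0.9749, -0.2225)
n_1 = (+0.9253, +0.3791)
n_2 = (-0.9660, +0.2587)
n_3 = (-0.8276, -0.5614)
n_4 = (+0.6000, -0.8000)
  (0,1): δ = 144.87°  ·
  (0,2): δ = 2.14°  ✓
  (0,3): δ = 47.00°  ✓
  (0,4): δ = 139.72°  ·
  (1,2): δ = 37.27°  ✓
  (1,3): δ = 11.87°  ✓
  (1,4): δ = 104.59°  ·
  (2,3): δ = 130.86°  ·
  (2,4): δ = 38.14°  ✓
  (3,4): δ = 87.28°  ·
antipodal pairs: 5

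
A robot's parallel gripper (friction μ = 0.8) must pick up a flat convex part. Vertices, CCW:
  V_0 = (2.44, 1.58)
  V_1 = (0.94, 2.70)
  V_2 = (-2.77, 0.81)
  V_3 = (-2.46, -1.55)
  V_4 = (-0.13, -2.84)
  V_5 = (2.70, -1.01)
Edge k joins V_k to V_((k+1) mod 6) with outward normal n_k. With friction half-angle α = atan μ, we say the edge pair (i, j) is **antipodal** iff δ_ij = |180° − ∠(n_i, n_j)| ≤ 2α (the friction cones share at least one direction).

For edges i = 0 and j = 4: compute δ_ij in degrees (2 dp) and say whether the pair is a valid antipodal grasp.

α = atan 0.8 = 38.66°;  2α = 77.32°
edge 0: e_0 = (-1.50, +1.12);  n_0 = (+0.5983, +0.8013)
edge 4: e_4 = (+2.83, +1.83);  n_4 = (+0.5430, -0.8397)
∠(n_0, n_4) = 110.36°
δ = |180° − 110.36°| = 69.64°
69.64° ≤ 2α = 77.32°  →  valid

δ = 69.64°, valid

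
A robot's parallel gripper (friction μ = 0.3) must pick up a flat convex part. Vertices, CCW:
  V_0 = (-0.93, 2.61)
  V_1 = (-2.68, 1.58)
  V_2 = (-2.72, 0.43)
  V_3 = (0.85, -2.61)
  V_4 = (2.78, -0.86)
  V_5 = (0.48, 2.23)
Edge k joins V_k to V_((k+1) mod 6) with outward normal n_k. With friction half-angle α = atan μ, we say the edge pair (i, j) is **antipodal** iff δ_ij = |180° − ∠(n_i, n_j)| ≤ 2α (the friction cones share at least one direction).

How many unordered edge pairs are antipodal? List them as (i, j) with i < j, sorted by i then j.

count = 3; pairs: (0,3), (2,4), (2,5)

α = atan 0.3 = 16.70°;  2α = 33.40°
n_0 = (-0.5072, +0.8618)
n_1 = (-0.9994, +0.0348)
n_2 = (-0.6483, -0.7614)
n_3 = (+0.6717, -0.7408)
n_4 = (+0.8022, +0.5971)
n_5 = (+0.2602, +0.9655)
  (0,1): δ = 122.47°  ·
  (0,2): δ = 70.90°  ·
  (0,3): δ = 11.72°  ✓
  (0,4): δ = 96.18°  ·
  (0,5): δ = 134.44°  ·
  (1,2): δ = 128.42°  ·
  (1,3): δ = 45.81°  ·
  (1,4): δ = 38.65°  ·
  (1,5): δ = 76.91°  ·
  (2,3): δ = 97.38°  ·
  (2,4): δ = 12.92°  ✓
  (2,5): δ = 25.33°  ✓
  (3,4): δ = 95.54°  ·
  (3,5): δ = 57.28°  ·
  (4,5): δ = 141.74°  ·
antipodal pairs: 3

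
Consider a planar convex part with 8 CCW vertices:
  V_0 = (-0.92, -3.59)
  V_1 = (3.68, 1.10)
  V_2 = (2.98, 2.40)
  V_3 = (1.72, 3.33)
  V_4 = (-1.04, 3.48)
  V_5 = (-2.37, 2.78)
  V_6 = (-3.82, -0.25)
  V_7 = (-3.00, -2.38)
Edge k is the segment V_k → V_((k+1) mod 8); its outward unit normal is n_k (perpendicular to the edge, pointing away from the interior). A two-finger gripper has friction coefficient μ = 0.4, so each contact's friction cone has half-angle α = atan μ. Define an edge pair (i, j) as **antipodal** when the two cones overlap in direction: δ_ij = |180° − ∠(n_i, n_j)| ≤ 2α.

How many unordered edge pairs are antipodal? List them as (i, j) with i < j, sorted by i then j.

α = atan 0.4 = 21.80°;  2α = 43.60°
n_0 = (+0.7139, -0.7002)
n_1 = (+0.8805, +0.4741)
n_2 = (+0.5939, +0.8046)
n_3 = (+0.0543, +0.9985)
n_4 = (-0.4657, +0.8849)
n_5 = (-0.9020, +0.4317)
n_6 = (-0.9332, -0.3593)
n_7 = (-0.5028, -0.8644)
  (0,1): δ = 107.25°  ·
  (0,2): δ = 81.99°  ·
  (0,3): δ = 48.67°  ·
  (0,4): δ = 17.80°  ✓
  (0,5): δ = 18.87°  ✓
  (0,6): δ = 65.50°  ·
  (0,7): δ = 104.26°  ·
  (1,2): δ = 154.73°  ·
  (1,3): δ = 121.41°  ·
  (1,4): δ = 90.54°  ·
  (1,5): δ = 53.87°  ·
  (1,6): δ = 7.25°  ✓
  (1,7): δ = 31.51°  ✓
  (2,3): δ = 146.68°  ·
  (2,4): δ = 115.81°  ·
  (2,5): δ = 79.14°  ·
  (2,6): δ = 32.51°  ✓
  (2,7): δ = 6.24°  ✓
  (3,4): δ = 149.13°  ·
  (3,5): δ = 112.46°  ·
  (3,6): δ = 65.83°  ·
  (3,7): δ = 27.08°  ✓
  (4,5): δ = 143.33°  ·
  (4,6): δ = 96.70°  ·
  (4,7): δ = 57.95°  ·
  (5,6): δ = 133.37°  ·
  (5,7): δ = 94.61°  ·
  (6,7): δ = 141.24°  ·
antipodal pairs: 7

count = 7; pairs: (0,4), (0,5), (1,6), (1,7), (2,6), (2,7), (3,7)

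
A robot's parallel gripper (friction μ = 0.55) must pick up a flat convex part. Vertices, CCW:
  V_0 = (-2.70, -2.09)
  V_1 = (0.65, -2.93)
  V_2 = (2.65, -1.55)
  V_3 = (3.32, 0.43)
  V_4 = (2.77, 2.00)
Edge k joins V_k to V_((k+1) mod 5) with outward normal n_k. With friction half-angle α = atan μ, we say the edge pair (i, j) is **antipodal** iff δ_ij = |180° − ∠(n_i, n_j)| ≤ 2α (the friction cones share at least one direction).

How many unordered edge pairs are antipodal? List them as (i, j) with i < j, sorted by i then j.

α = atan 0.55 = 28.81°;  2α = 57.62°
n_0 = (-0.2432, -0.9700)
n_1 = (+0.5679, -0.8231)
n_2 = (+0.9472, -0.3205)
n_3 = (+0.9438, +0.3306)
n_4 = (-0.5988, +0.8009)
  (0,1): δ = 131.32°  ·
  (0,2): δ = 94.62°  ·
  (0,3): δ = 56.62°  ✓
  (0,4): δ = 50.86°  ✓
  (1,2): δ = 143.30°  ·
  (1,3): δ = 105.30°  ·
  (1,4): δ = 2.18°  ✓
  (2,3): δ = 142.00°  ·
  (2,4): δ = 34.52°  ✓
  (3,4): δ = 72.52°  ·
antipodal pairs: 4

count = 4; pairs: (0,3), (0,4), (1,4), (2,4)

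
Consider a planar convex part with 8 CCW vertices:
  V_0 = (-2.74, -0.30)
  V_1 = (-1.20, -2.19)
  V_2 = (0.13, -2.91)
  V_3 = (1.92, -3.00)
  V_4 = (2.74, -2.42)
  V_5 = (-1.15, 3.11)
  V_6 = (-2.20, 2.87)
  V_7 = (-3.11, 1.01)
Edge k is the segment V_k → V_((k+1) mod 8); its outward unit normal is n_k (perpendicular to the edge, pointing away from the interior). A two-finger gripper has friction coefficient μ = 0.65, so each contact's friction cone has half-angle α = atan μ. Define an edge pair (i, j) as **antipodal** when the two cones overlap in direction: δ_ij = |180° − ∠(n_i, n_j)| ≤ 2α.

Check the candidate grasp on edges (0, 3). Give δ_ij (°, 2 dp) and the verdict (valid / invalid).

δ = 93.90°, invalid

α = atan 0.65 = 33.02°;  2α = 66.05°
edge 0: e_0 = (+1.54, -1.89);  n_0 = (-0.7752, -0.6317)
edge 3: e_3 = (+0.82, +0.58);  n_3 = (+0.5775, -0.8164)
∠(n_0, n_3) = 86.10°
δ = |180° − 86.10°| = 93.90°
93.90° > 2α = 66.05°  →  invalid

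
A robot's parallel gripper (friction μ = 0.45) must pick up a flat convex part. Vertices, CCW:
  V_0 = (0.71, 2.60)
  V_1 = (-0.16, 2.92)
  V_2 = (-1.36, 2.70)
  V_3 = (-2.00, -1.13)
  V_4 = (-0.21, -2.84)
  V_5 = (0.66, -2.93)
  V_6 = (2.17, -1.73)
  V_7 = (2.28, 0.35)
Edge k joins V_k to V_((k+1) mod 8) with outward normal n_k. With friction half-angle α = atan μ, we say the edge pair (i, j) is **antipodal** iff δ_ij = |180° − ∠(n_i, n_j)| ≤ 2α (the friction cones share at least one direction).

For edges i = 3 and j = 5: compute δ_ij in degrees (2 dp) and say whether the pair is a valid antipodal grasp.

α = atan 0.45 = 24.23°;  2α = 48.46°
edge 3: e_3 = (+1.79, -1.71);  n_3 = (-0.6908, -0.7231)
edge 5: e_5 = (+1.51, +1.20);  n_5 = (+0.6222, -0.7829)
∠(n_3, n_5) = 82.16°
δ = |180° − 82.16°| = 97.84°
97.84° > 2α = 48.46°  →  invalid

δ = 97.84°, invalid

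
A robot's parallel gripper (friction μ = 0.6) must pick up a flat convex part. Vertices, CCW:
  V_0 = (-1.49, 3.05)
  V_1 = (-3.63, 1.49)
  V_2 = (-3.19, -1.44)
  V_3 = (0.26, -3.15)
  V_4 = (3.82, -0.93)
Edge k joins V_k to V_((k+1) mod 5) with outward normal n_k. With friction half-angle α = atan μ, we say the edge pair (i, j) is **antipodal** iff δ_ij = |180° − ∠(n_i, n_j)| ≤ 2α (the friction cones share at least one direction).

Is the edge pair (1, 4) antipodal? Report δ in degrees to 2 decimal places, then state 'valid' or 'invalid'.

α = atan 0.6 = 30.96°;  2α = 61.93°
edge 1: e_1 = (+0.44, -2.93);  n_1 = (-0.9889, -0.1485)
edge 4: e_4 = (-5.31, +3.98);  n_4 = (+0.5998, +0.8002)
∠(n_1, n_4) = 135.39°
δ = |180° − 135.39°| = 44.61°
44.61° ≤ 2α = 61.93°  →  valid

δ = 44.61°, valid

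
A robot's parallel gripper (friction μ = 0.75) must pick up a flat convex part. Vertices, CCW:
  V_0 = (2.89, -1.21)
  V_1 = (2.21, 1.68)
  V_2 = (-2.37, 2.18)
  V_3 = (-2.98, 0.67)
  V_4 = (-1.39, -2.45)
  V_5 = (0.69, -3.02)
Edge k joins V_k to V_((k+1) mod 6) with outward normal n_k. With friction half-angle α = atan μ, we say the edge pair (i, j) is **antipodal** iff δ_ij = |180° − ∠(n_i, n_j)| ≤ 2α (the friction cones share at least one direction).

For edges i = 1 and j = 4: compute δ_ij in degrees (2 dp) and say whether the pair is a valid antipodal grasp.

α = atan 0.75 = 36.87°;  2α = 73.74°
edge 1: e_1 = (-4.58, +0.50);  n_1 = (+0.1085, +0.9941)
edge 4: e_4 = (+2.08, -0.57);  n_4 = (-0.2643, -0.9644)
∠(n_1, n_4) = 170.91°
δ = |180° − 170.91°| = 9.09°
9.09° ≤ 2α = 73.74°  →  valid

δ = 9.09°, valid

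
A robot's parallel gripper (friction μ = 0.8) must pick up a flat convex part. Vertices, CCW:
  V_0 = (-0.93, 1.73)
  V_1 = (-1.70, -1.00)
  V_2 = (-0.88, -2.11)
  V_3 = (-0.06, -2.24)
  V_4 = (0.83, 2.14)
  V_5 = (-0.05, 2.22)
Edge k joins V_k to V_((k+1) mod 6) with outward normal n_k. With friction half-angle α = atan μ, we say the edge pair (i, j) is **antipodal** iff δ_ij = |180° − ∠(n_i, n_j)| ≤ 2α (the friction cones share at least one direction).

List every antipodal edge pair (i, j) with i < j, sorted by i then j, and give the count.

count = 6; pairs: (0,3), (1,3), (1,4), (2,4), (2,5), (3,5)

α = atan 0.8 = 38.66°;  2α = 77.32°
n_0 = (-0.9624, +0.2715)
n_1 = (-0.8043, -0.5942)
n_2 = (-0.1566, -0.9877)
n_3 = (+0.9800, -0.1991)
n_4 = (+0.0905, +0.9959)
n_5 = (-0.4865, +0.8737)
  (0,1): δ = 127.79°  ·
  (0,2): δ = 83.26°  ·
  (0,3): δ = 4.27°  ✓
  (0,4): δ = 100.56°  ·
  (0,5): δ = 134.86°  ·
  (1,2): δ = 135.46°  ·
  (1,3): δ = 47.94°  ✓
  (1,4): δ = 48.35°  ✓
  (1,5): δ = 82.66°  ·
  (2,3): δ = 92.48°  ·
  (2,4): δ = 3.81°  ✓
  (2,5): δ = 38.12°  ✓
  (3,4): δ = 83.71°  ·
  (3,5): δ = 49.40°  ✓
  (4,5): δ = 145.70°  ·
antipodal pairs: 6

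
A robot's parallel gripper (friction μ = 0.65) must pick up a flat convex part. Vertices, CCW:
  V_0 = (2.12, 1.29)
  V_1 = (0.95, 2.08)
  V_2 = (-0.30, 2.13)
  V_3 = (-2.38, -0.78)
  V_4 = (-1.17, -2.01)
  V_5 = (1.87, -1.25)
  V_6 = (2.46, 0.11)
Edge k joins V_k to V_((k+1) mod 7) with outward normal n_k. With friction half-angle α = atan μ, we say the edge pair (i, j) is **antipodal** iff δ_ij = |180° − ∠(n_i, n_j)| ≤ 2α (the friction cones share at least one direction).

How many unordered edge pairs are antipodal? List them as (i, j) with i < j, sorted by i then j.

count = 8; pairs: (0,3), (0,4), (1,3), (1,4), (2,4), (2,5), (2,6), (3,6)

α = atan 0.65 = 33.02°;  2α = 66.05°
n_0 = (+0.5596, +0.8288)
n_1 = (+0.0400, +0.9992)
n_2 = (-0.8135, +0.5815)
n_3 = (-0.7129, -0.7013)
n_4 = (+0.2425, -0.9701)
n_5 = (+0.9174, -0.3980)
n_6 = (+0.9609, +0.2769)
  (0,1): δ = 148.26°  ·
  (0,2): δ = 91.53°  ·
  (0,3): δ = 11.44°  ✓
  (0,4): δ = 48.06°  ✓
  (0,5): δ = 100.58°  ·
  (0,6): δ = 140.10°  ·
  (1,2): δ = 123.27°  ·
  (1,3): δ = 43.18°  ✓
  (1,4): δ = 16.33°  ✓
  (1,5): δ = 68.84°  ·
  (1,6): δ = 108.36°  ·
  (2,3): δ = 99.91°  ·
  (2,4): δ = 40.41°  ✓
  (2,5): δ = 12.10°  ✓
  (2,6): δ = 51.63°  ✓
  (3,4): δ = 120.49°  ·
  (3,5): δ = 67.98°  ·
  (3,6): δ = 28.46°  ✓
  (4,5): δ = 127.49°  ·
  (4,6): δ = 87.96°  ·
  (5,6): δ = 140.47°  ·
antipodal pairs: 8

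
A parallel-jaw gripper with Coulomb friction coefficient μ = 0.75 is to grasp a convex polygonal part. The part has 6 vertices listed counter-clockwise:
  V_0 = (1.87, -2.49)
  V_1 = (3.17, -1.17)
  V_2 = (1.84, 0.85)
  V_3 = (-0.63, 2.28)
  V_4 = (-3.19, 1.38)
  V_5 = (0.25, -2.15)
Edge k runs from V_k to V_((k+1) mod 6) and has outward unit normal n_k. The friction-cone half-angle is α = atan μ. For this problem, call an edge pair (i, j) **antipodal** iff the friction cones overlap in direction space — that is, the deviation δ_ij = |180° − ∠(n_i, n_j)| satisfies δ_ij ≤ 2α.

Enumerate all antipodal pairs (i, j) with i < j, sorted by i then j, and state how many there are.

count = 7; pairs: (0,3), (1,4), (1,5), (2,4), (2,5), (3,4), (3,5)

α = atan 0.75 = 36.87°;  2α = 73.74°
n_0 = (+0.7125, -0.7017)
n_1 = (+0.8352, +0.5499)
n_2 = (+0.5010, +0.8654)
n_3 = (-0.3317, +0.9434)
n_4 = (-0.7162, -0.6979)
n_5 = (-0.2054, -0.9787)
  (0,1): δ = 102.08°  ·
  (0,2): δ = 75.51°  ·
  (0,3): δ = 26.07°  ✓
  (0,4): δ = 88.82°  ·
  (0,5): δ = 122.71°  ·
  (1,2): δ = 153.43°  ·
  (1,3): δ = 103.99°  ·
  (1,4): δ = 10.90°  ✓
  (1,5): δ = 44.79°  ✓
  (2,3): δ = 130.56°  ·
  (2,4): δ = 15.67°  ✓
  (2,5): δ = 18.22°  ✓
  (3,4): δ = 65.11°  ✓
  (3,5): δ = 31.22°  ✓
  (4,5): δ = 146.11°  ·
antipodal pairs: 7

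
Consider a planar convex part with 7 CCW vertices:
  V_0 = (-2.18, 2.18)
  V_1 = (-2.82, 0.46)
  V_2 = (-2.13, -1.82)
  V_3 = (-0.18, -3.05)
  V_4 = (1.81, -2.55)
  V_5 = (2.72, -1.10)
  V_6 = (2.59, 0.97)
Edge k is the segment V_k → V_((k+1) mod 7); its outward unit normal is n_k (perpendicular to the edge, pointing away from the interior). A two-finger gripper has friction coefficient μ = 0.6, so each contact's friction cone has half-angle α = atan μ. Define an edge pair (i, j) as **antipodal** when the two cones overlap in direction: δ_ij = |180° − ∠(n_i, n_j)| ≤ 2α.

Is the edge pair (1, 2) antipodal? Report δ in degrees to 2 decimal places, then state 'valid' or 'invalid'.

δ = 139.08°, invalid

α = atan 0.6 = 30.96°;  2α = 61.93°
edge 1: e_1 = (+0.69, -2.28);  n_1 = (-0.9571, -0.2897)
edge 2: e_2 = (+1.95, -1.23);  n_2 = (-0.5335, -0.8458)
∠(n_1, n_2) = 40.92°
δ = |180° − 40.92°| = 139.08°
139.08° > 2α = 61.93°  →  invalid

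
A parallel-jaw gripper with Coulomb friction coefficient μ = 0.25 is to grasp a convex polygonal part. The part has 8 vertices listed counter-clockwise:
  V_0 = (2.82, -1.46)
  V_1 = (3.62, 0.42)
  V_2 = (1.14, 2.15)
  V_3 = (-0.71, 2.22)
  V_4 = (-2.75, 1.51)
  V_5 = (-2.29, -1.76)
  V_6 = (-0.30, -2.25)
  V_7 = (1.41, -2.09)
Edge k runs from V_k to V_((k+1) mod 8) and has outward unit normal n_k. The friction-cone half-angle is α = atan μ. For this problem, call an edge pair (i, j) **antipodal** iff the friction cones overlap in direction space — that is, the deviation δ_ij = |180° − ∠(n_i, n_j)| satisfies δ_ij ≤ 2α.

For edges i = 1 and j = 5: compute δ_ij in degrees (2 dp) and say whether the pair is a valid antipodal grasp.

δ = 21.07°, valid

α = atan 0.25 = 14.04°;  2α = 28.07°
edge 1: e_1 = (-2.48, +1.73);  n_1 = (+0.5721, +0.8202)
edge 5: e_5 = (+1.99, -0.49);  n_5 = (-0.2391, -0.9710)
∠(n_1, n_5) = 158.93°
δ = |180° − 158.93°| = 21.07°
21.07° ≤ 2α = 28.07°  →  valid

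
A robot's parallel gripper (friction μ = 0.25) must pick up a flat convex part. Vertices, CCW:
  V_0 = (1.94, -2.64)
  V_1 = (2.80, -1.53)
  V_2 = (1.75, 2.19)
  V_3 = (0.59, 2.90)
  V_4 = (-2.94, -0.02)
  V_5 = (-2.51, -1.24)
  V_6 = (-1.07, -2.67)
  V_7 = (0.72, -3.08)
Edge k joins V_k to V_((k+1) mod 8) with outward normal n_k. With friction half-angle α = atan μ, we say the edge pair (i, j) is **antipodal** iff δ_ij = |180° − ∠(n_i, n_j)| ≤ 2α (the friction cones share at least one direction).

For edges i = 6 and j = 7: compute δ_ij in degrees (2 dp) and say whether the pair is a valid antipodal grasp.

δ = 147.27°, invalid

α = atan 0.25 = 14.04°;  2α = 28.07°
edge 6: e_6 = (+1.79, -0.41);  n_6 = (-0.2233, -0.9748)
edge 7: e_7 = (+1.22, +0.44);  n_7 = (+0.3393, -0.9407)
∠(n_6, n_7) = 32.73°
δ = |180° − 32.73°| = 147.27°
147.27° > 2α = 28.07°  →  invalid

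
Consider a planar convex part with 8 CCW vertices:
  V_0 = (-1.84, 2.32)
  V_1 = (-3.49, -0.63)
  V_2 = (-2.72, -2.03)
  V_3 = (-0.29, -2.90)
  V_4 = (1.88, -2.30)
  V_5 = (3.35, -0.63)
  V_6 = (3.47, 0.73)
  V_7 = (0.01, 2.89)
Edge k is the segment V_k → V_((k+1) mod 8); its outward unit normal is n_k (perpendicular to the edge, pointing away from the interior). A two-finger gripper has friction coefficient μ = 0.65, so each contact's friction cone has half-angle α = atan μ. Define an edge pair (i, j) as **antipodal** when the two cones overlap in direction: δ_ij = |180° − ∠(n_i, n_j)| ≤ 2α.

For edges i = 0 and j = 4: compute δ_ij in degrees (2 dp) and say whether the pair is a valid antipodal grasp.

δ = 12.14°, valid

α = atan 0.65 = 33.02°;  2α = 66.05°
edge 0: e_0 = (-1.65, -2.95);  n_0 = (-0.8728, +0.4882)
edge 4: e_4 = (+1.47, +1.67);  n_4 = (+0.7506, -0.6607)
∠(n_0, n_4) = 167.86°
δ = |180° − 167.86°| = 12.14°
12.14° ≤ 2α = 66.05°  →  valid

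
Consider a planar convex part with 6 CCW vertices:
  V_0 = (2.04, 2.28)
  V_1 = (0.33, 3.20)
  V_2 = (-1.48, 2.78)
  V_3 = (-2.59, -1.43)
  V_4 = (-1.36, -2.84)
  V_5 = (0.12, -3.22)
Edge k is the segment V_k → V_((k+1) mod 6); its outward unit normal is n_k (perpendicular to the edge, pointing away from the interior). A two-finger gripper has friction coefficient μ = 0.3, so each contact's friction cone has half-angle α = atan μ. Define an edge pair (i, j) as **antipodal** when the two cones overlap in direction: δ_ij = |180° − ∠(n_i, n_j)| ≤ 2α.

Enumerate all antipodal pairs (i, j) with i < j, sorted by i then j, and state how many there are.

count = 4; pairs: (0,3), (0,4), (1,4), (2,5)

α = atan 0.3 = 16.70°;  2α = 33.40°
n_0 = (+0.4738, +0.8806)
n_1 = (-0.2260, +0.9741)
n_2 = (-0.9670, +0.2549)
n_3 = (-0.7536, -0.6574)
n_4 = (-0.2487, -0.9686)
n_5 = (+0.9441, -0.3296)
  (0,1): δ = 138.66°  ·
  (0,2): δ = 76.49°  ·
  (0,3): δ = 20.62°  ✓
  (0,4): δ = 13.88°  ✓
  (0,5): δ = 99.04°  ·
  (1,2): δ = 117.83°  ·
  (1,3): δ = 61.96°  ·
  (1,4): δ = 27.46°  ✓
  (1,5): δ = 57.69°  ·
  (2,3): δ = 124.13°  ·
  (2,4): δ = 89.63°  ·
  (2,5): δ = 4.47°  ✓
  (3,4): δ = 145.50°  ·
  (3,5): δ = 60.34°  ·
  (4,5): δ = 94.84°  ·
antipodal pairs: 4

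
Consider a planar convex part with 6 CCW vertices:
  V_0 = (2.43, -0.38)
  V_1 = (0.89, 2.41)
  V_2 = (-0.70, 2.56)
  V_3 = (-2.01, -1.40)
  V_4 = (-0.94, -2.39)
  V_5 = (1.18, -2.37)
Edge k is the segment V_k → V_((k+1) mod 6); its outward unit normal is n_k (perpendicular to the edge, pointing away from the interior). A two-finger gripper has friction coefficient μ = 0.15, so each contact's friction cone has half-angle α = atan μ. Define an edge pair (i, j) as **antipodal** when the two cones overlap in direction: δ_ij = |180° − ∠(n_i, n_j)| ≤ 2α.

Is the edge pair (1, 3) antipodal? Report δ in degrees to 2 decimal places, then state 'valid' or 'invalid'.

δ = 37.39°, invalid

α = atan 0.15 = 8.53°;  2α = 17.06°
edge 1: e_1 = (-1.59, +0.15);  n_1 = (+0.0939, +0.9956)
edge 3: e_3 = (+1.07, -0.99);  n_3 = (-0.6791, -0.7340)
∠(n_1, n_3) = 142.61°
δ = |180° − 142.61°| = 37.39°
37.39° > 2α = 17.06°  →  invalid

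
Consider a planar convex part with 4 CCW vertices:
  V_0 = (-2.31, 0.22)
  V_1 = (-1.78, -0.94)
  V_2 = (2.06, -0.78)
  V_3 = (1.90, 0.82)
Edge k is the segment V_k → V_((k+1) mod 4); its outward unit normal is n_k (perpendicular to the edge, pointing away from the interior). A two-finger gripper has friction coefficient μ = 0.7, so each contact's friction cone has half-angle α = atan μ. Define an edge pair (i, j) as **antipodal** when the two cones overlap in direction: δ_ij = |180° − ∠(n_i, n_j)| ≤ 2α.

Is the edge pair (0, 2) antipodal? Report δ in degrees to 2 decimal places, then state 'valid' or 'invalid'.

δ = 18.84°, valid

α = atan 0.7 = 34.99°;  2α = 69.98°
edge 0: e_0 = (+0.53, -1.16);  n_0 = (-0.9096, -0.4156)
edge 2: e_2 = (-0.16, +1.60);  n_2 = (+0.9950, +0.0995)
∠(n_0, n_2) = 161.16°
δ = |180° − 161.16°| = 18.84°
18.84° ≤ 2α = 69.98°  →  valid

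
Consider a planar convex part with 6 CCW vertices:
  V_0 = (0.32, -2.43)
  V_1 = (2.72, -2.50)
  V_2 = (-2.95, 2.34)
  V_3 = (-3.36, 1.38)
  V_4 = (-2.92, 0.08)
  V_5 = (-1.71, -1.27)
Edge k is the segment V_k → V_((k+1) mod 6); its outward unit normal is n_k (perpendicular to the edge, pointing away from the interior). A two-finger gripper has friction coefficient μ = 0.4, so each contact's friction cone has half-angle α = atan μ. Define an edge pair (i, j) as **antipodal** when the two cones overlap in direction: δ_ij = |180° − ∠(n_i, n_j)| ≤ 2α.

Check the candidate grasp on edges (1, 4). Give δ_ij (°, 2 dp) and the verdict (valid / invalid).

δ = 7.65°, valid

α = atan 0.4 = 21.80°;  2α = 43.60°
edge 1: e_1 = (-5.67, +4.84);  n_1 = (+0.6492, +0.7606)
edge 4: e_4 = (+1.21, -1.35);  n_4 = (-0.7447, -0.6674)
∠(n_1, n_4) = 172.35°
δ = |180° − 172.35°| = 7.65°
7.65° ≤ 2α = 43.60°  →  valid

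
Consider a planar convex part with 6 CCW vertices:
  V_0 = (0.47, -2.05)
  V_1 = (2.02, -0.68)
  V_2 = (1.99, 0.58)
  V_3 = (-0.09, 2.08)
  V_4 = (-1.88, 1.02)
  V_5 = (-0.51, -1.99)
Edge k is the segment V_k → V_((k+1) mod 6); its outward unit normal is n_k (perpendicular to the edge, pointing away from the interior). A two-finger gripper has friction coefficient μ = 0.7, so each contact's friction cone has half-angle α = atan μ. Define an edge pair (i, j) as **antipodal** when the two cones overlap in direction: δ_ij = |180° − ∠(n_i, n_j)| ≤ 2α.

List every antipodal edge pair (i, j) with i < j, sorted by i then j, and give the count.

α = atan 0.7 = 34.99°;  2α = 69.98°
n_0 = (+0.6623, -0.7493)
n_1 = (+0.9997, +0.0238)
n_2 = (+0.5849, +0.8111)
n_3 = (-0.5095, +0.8604)
n_4 = (-0.9102, -0.4143)
n_5 = (-0.0611, -0.9981)
  (0,1): δ = 130.11°  ·
  (0,2): δ = 77.27°  ·
  (0,3): δ = 10.84°  ✓
  (0,4): δ = 73.00°  ·
  (0,5): δ = 135.02°  ·
  (1,2): δ = 127.16°  ·
  (1,3): δ = 60.73°  ✓
  (1,4): δ = 23.11°  ✓
  (1,5): δ = 85.13°  ·
  (2,3): δ = 113.57°  ·
  (2,4): δ = 29.73°  ✓
  (2,5): δ = 32.29°  ✓
  (3,4): δ = 96.16°  ·
  (3,5): δ = 34.14°  ✓
  (4,5): δ = 117.98°  ·
antipodal pairs: 6

count = 6; pairs: (0,3), (1,3), (1,4), (2,4), (2,5), (3,5)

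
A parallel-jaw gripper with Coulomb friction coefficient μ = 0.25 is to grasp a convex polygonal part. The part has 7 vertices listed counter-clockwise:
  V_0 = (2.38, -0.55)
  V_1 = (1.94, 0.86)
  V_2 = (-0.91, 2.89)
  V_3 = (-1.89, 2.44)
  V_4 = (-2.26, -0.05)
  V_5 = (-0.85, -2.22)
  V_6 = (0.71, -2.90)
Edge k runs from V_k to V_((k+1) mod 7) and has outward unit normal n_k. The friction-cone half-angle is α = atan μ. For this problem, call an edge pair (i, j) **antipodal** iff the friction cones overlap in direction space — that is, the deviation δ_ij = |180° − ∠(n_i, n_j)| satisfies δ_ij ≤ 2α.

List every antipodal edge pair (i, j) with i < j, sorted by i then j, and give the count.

count = 5; pairs: (0,3), (0,4), (1,4), (1,5), (3,6)

α = atan 0.25 = 14.04°;  2α = 28.07°
n_0 = (+0.9546, +0.2979)
n_1 = (+0.5802, +0.8145)
n_2 = (-0.4173, +0.9088)
n_3 = (-0.9891, +0.1470)
n_4 = (-0.8385, -0.5449)
n_5 = (-0.3996, -0.9167)
n_6 = (+0.8151, -0.5793)
  (0,1): δ = 142.79°  ·
  (0,2): δ = 82.67°  ·
  (0,3): δ = 25.78°  ✓
  (0,4): δ = 15.68°  ✓
  (0,5): δ = 49.12°  ·
  (0,6): δ = 127.27°  ·
  (1,2): δ = 119.87°  ·
  (1,3): δ = 62.99°  ·
  (1,4): δ = 21.52°  ✓
  (1,5): δ = 11.91°  ✓
  (1,6): δ = 90.06°  ·
  (2,3): δ = 123.12°  ·
  (2,4): δ = 81.65°  ·
  (2,5): δ = 48.22°  ·
  (2,6): δ = 29.94°  ·
  (3,4): δ = 138.53°  ·
  (3,5): δ = 105.10°  ·
  (3,6): δ = 26.95°  ✓
  (4,5): δ = 146.57°  ·
  (4,6): δ = 68.41°  ·
  (5,6): δ = 101.85°  ·
antipodal pairs: 5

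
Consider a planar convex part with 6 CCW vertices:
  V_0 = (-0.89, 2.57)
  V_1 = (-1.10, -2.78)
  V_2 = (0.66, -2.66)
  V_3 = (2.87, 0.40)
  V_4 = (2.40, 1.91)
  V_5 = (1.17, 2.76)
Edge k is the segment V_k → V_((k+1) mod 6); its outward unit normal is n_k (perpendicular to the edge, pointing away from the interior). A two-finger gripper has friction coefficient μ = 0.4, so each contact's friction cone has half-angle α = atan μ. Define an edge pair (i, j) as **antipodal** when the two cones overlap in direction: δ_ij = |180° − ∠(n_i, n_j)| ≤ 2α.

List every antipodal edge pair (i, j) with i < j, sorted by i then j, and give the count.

count = 4; pairs: (0,2), (0,3), (1,4), (1,5)

α = atan 0.4 = 21.80°;  2α = 43.60°
n_0 = (-0.9992, +0.0392)
n_1 = (+0.0680, -0.9977)
n_2 = (+0.8107, -0.5855)
n_3 = (+0.9548, +0.2972)
n_4 = (+0.5685, +0.8227)
n_5 = (-0.0918, +0.9958)
  (0,1): δ = 83.85°  ·
  (0,2): δ = 33.59°  ✓
  (0,3): δ = 19.54°  ✓
  (0,4): δ = 57.60°  ·
  (0,5): δ = 97.52°  ·
  (1,2): δ = 129.74°  ·
  (1,3): δ = 76.61°  ·
  (1,4): δ = 38.55°  ✓
  (1,5): δ = 1.37°  ✓
  (2,3): δ = 126.87°  ·
  (2,4): δ = 88.81°  ·
  (2,5): δ = 48.89°  ·
  (3,4): δ = 141.94°  ·
  (3,5): δ = 102.02°  ·
  (4,5): δ = 140.08°  ·
antipodal pairs: 4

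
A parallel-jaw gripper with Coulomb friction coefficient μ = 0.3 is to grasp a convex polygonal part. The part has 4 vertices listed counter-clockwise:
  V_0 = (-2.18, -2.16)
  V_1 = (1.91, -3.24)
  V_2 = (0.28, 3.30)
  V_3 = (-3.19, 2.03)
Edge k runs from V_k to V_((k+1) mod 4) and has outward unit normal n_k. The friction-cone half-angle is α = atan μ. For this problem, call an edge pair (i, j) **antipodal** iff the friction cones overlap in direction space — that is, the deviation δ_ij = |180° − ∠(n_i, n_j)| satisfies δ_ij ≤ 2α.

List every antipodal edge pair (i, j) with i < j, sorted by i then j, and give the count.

count = 1; pairs: (1,3)

α = atan 0.3 = 16.70°;  2α = 33.40°
n_0 = (-0.2553, -0.9669)
n_1 = (+0.9703, +0.2418)
n_2 = (-0.3437, +0.9391)
n_3 = (-0.9722, -0.2343)
  (0,1): δ = 61.21°  ·
  (0,2): δ = 34.89°  ·
  (0,3): δ = 118.34°  ·
  (1,2): δ = 83.89°  ·
  (1,3): δ = 0.44°  ✓
  (2,3): δ = 96.55°  ·
antipodal pairs: 1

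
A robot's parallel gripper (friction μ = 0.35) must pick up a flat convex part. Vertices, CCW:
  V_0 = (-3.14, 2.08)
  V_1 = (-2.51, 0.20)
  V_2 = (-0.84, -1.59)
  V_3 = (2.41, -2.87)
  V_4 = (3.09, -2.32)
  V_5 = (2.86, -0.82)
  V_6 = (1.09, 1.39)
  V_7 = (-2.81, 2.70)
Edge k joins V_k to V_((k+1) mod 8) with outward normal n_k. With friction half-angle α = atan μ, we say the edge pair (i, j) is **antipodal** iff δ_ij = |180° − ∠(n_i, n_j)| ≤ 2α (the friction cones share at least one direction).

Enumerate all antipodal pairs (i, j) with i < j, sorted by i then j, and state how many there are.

count = 9; pairs: (0,4), (0,5), (1,4), (1,5), (1,6), (2,5), (2,6), (3,7), (4,7)

α = atan 0.35 = 19.29°;  2α = 38.58°
n_0 = (-0.9482, -0.3177)
n_1 = (-0.7312, -0.6822)
n_2 = (-0.3664, -0.9304)
n_3 = (+0.6289, -0.7775)
n_4 = (+0.9884, +0.1516)
n_5 = (+0.7805, +0.6251)
n_6 = (+0.3184, +0.9480)
n_7 = (-0.8827, +0.4698)
  (0,1): δ = 155.51°  ·
  (0,2): δ = 130.02°  ·
  (0,3): δ = 69.56°  ·
  (0,4): δ = 9.81°  ✓
  (0,5): δ = 20.17°  ✓
  (0,6): δ = 52.91°  ·
  (0,7): δ = 133.45°  ·
  (1,2): δ = 154.51°  ·
  (1,3): δ = 94.05°  ·
  (1,4): δ = 34.30°  ✓
  (1,5): δ = 4.32°  ✓
  (1,6): δ = 28.42°  ✓
  (1,7): δ = 108.96°  ·
  (2,3): δ = 119.54°  ·
  (2,4): δ = 59.79°  ·
  (2,5): δ = 29.81°  ✓
  (2,6): δ = 2.93°  ✓
  (2,7): δ = 83.47°  ·
  (3,4): δ = 120.25°  ·
  (3,5): δ = 90.28°  ·
  (3,6): δ = 57.53°  ·
  (3,7): δ = 23.01°  ✓
  (4,5): δ = 150.03°  ·
  (4,6): δ = 117.28°  ·
  (4,7): δ = 36.74°  ✓
  (5,6): δ = 147.26°  ·
  (5,7): δ = 66.72°  ·
  (6,7): δ = 99.46°  ·
antipodal pairs: 9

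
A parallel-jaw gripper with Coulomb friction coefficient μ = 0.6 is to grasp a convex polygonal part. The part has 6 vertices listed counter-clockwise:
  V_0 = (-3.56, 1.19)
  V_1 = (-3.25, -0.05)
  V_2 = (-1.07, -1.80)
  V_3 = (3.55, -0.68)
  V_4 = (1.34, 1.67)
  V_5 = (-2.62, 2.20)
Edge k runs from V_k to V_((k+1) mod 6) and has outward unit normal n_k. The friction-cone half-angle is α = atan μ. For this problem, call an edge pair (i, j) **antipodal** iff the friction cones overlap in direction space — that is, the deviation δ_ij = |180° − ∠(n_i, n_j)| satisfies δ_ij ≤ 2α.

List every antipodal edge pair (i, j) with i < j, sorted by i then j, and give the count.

α = atan 0.6 = 30.96°;  2α = 61.93°
n_0 = (-0.9701, -0.2425)
n_1 = (-0.6260, -0.7798)
n_2 = (+0.2356, -0.9719)
n_3 = (+0.7285, +0.6851)
n_4 = (+0.1327, +0.9912)
n_5 = (-0.7320, +0.6813)
  (0,1): δ = 142.79°  ·
  (0,2): δ = 90.41°  ·
  (0,3): δ = 29.21°  ✓
  (0,4): δ = 68.34°  ·
  (0,5): δ = 123.02°  ·
  (1,2): δ = 127.62°  ·
  (1,3): δ = 8.00°  ✓
  (1,4): δ = 31.13°  ✓
  (1,5): δ = 85.81°  ·
  (2,3): δ = 60.39°  ✓
  (2,4): δ = 21.25°  ✓
  (2,5): δ = 33.43°  ✓
  (3,4): δ = 140.86°  ·
  (3,5): δ = 86.19°  ·
  (4,5): δ = 125.32°  ·
antipodal pairs: 6

count = 6; pairs: (0,3), (1,3), (1,4), (2,3), (2,4), (2,5)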